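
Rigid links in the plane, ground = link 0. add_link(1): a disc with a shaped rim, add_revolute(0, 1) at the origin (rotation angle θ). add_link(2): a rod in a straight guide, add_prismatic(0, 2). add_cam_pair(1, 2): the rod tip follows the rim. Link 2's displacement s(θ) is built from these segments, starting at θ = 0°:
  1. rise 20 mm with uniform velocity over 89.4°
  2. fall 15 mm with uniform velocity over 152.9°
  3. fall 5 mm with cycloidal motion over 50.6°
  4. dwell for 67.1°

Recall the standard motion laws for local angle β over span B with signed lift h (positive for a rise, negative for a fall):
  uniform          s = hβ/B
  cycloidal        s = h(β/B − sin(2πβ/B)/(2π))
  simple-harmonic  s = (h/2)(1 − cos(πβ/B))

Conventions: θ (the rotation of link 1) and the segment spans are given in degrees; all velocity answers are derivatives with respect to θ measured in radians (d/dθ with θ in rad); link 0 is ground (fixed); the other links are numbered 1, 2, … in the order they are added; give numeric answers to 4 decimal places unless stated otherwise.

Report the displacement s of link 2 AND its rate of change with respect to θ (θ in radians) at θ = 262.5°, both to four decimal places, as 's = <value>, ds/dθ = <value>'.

segment 1 (0° to 89.4°, uniform, h = 20) is passed completely: s = 0.0000 + (20) = 20.0000
segment 2 (89.4° to 242.3°, uniform, h = -15) is passed completely: s = 20.0000 + (-15) = 5.0000
θ = 262.5° falls in segment 3 (242.3° to 292.9°, cycloidal, h = -5): β = 262.5 − 242.3 = 20.2°, B = 50.6°; Δs = -5·(0.3992 − sin(2π·0.3992)/(2π)) = -1.5251; s = 5.0000 − 1.5251 = 3.4749
velocity in seg [242.3°–292.9°] (cycloidal), θ in radians: β = 20.2° = 0.3526 rad, B = 50.6° = 0.8831 rad; ds/dθ = (h/B)(1 − cos(2πβ/B)) = ((-5)/0.8831)(1 − cos(2π·0.3992)) = -10.225414 mm/rad

s = 3.4749, ds/dθ = -10.2254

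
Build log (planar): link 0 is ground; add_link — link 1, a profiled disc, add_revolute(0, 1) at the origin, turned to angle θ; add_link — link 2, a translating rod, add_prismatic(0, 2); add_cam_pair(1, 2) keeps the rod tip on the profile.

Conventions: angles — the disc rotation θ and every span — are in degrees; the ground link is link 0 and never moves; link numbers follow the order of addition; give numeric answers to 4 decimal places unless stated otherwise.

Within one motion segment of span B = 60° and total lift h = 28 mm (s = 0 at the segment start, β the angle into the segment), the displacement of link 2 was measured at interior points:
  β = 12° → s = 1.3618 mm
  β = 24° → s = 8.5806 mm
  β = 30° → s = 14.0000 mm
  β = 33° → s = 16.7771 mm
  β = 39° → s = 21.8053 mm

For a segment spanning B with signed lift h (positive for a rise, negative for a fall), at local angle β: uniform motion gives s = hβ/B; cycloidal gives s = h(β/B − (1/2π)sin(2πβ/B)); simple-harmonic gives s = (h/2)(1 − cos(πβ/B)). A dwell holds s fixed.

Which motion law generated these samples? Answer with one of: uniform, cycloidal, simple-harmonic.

candidates at β/B = r: uniform s = h·r (linear in β); cycloidal s = h·(r − sin(2πr)/(2π)); simple-harmonic s = (h/2)(1 − cos(πr))
β=12°: printed 1.3618 | uniform 5.6000, cycloidal 1.3618, simple-harmonic 2.6738
β=24°: printed 8.5806 | uniform 11.2000, cycloidal 8.5806, simple-harmonic 9.6738
β=30°: printed 14.0000 | uniform 14.0000, cycloidal 14.0000, simple-harmonic 14.0000
β=33°: printed 16.7771 | uniform 15.4000, cycloidal 16.7771, simple-harmonic 16.1901
β=39°: printed 21.8053 | uniform 18.2000, cycloidal 21.8053, simple-harmonic 20.3559
only one law matches every sample → cycloidal

cycloidal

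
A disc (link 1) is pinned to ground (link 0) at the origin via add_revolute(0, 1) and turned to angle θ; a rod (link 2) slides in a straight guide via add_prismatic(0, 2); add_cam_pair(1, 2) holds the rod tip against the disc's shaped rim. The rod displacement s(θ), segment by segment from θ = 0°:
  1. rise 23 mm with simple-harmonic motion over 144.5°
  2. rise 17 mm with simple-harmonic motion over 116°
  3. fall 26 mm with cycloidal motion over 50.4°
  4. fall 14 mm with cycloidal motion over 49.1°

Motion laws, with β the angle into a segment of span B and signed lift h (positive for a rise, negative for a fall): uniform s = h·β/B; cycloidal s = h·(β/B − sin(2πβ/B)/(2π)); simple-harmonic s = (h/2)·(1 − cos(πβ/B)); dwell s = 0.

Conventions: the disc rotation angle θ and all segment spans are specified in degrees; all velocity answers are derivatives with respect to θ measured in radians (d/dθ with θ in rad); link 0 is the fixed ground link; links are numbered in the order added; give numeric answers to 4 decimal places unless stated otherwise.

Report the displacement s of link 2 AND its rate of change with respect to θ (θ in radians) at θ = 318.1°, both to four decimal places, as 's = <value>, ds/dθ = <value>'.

segment 1 (0° to 144.5°, simple-harmonic, h = 23) is passed completely: s = 0.0000 + (23) = 23.0000
segment 2 (144.5° to 260.5°, simple-harmonic, h = 17) is passed completely: s = 23.0000 + (17) = 40.0000
segment 3 (260.5° to 310.9°, cycloidal, h = -26) is passed completely: s = 40.0000 + (-26) = 14.0000
θ = 318.1° falls in segment 4 (310.9° to 360°, cycloidal, h = -14): β = 318.1 − 310.9 = 7.2°, B = 49.1°; Δs = -14·(0.1466 − sin(2π·0.1466)/(2π)) = -0.2784; s = 14.0000 − 0.2784 = 13.7216
velocity in seg [310.9°–360°] (cycloidal), θ in radians: β = 7.2° = 0.1257 rad, B = 49.1° = 0.8570 rad; ds/dθ = (h/B)(1 − cos(2πβ/B)) = ((-14)/0.8570)(1 − cos(2π·0.1466)) = -6.457398 mm/rad

s = 13.7216, ds/dθ = -6.4574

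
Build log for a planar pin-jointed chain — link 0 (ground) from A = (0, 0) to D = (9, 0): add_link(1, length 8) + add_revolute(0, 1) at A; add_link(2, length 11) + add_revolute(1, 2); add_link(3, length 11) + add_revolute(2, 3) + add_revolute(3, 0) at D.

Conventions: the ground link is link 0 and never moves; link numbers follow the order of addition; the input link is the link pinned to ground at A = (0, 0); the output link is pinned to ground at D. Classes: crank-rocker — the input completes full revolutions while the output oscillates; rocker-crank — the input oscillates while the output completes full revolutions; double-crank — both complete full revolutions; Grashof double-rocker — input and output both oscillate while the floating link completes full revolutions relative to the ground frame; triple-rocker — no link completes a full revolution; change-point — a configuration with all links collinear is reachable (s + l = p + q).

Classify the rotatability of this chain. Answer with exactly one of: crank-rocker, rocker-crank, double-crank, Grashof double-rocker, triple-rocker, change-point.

lengths: ground=9, input=8, coupler=11, output=11
sorted: s=8 (shortest), l=11 (longest), p+q=20
s + l = 19 vs p + q = 20
s + l < p + q (Grashof) with shortest = input link → crank-rocker

crank-rocker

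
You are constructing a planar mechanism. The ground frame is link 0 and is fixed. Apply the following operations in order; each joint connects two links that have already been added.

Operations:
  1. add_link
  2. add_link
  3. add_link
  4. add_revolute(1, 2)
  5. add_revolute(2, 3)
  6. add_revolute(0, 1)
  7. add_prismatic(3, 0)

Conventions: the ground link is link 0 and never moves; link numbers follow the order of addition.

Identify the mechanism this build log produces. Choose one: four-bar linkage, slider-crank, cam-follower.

links: 4 (incl. ground); joints: 3 revolute, 1 prismatic, 0 higher (cam) pair, forming one closed loop
4 links, 3 revolutes + 1 prismatic in one loop → slider-crank

slider-crank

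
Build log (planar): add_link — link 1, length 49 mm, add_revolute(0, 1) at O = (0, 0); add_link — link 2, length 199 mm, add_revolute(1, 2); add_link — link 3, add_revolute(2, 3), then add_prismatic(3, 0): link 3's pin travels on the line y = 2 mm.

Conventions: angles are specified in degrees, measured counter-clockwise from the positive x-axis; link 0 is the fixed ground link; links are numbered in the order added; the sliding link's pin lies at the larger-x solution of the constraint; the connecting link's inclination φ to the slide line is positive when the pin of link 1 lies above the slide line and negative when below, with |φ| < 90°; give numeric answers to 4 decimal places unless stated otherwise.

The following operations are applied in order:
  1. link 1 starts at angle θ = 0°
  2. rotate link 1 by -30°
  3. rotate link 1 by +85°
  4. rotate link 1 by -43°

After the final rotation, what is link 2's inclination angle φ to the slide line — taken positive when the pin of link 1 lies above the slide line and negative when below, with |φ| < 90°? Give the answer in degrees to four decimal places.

geometry: r = 49 mm, L = 199 mm, e = 2 mm; θ starts at 0°
rotate link 1 by -30°: θ ← 0° -30° = -30°
rotate link 1 by +85°: θ ← -30° +85° = 55°
rotate link 1 by -43°: θ ← 55° -43° = 12°
h = r sin θ − e = 10.187673 − 2 = 8.187673
sin φ = h / L = 8.187673 / 199 = 0.04114408
φ = arcsin(0.04114408) = 2.358048°

2.3580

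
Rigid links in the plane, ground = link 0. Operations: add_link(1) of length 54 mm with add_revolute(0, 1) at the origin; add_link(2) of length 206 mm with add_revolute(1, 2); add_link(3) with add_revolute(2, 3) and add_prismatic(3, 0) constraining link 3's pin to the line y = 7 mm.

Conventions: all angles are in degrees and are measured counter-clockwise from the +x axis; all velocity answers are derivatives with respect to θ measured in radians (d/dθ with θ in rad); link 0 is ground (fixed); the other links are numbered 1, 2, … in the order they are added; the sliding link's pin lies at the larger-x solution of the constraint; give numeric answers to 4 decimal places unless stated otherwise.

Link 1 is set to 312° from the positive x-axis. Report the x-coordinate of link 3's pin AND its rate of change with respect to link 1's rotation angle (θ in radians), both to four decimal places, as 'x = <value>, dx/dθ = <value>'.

geometry: r = 54 mm, L = 206 mm, e = 7 mm
crank pin P = (r cos θ, r sin θ) = (36.133053, -40.129821)
h = r sin θ − e = -40.129821 − 7 = -47.129821
x = r cos θ + √(L² − h²) = 36.133053 + 200.536231 = 236.669284
dx/dθ = −r sin θ − h·r cos θ/√(L² − h²) (θ in radians; h = -47.129821) = 48.621774

x = 236.6693, dx/dθ = 48.6218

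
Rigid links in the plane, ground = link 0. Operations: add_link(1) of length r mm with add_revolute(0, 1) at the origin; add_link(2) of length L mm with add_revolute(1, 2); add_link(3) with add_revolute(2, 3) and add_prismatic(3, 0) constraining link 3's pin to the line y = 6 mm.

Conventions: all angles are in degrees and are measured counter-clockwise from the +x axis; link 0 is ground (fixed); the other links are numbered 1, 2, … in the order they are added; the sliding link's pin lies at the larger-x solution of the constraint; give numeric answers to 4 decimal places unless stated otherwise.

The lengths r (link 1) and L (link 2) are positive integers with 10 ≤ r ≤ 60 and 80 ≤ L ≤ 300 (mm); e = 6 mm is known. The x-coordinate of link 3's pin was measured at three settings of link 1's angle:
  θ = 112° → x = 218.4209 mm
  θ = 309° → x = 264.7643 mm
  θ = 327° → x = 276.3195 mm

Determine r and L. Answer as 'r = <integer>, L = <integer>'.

constraint per measurement: (x − r cos θ)² + (r sin θ − e)² = L²
subtracting the θ₁ and θ₂ equations cancels the r² and L² terms:
r = (x₁² − x₂²) / (2[(x₁cos θ₁ + e sin θ₁) − (x₂cos θ₂ + e sin θ₂)]) = 47.0000 → r = 47
L² = (x₁ − r cos θ₁)² + (r sin θ₁ − e)² = 57121.0173 → L = 239.0000 → L = 239
check at θ₃=327°: x = 276.3195 (printed 276.3195) ✓

r = 47, L = 239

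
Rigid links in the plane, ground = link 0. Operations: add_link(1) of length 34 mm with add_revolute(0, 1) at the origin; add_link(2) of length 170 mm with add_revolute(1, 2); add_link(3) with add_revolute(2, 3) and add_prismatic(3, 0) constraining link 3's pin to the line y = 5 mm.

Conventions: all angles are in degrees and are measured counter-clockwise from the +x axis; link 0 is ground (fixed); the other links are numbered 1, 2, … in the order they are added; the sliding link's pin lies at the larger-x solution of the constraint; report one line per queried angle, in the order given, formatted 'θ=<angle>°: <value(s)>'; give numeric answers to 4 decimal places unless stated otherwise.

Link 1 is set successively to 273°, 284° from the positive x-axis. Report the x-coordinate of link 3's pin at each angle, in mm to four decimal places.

geometry: r = 34 mm, L = 170 mm, e = 5 mm
θ=273°: crank pin P = (r cos θ, r sin θ) = (1.779423, -33.953404)
θ=273°: h = r sin θ − e = -33.953404 − 5 = -38.953404
θ=273°: x = r cos θ + √(L² − h²) = 1.779423 + 165.476984 = 167.256407
θ=284°: crank pin P = (r cos θ, r sin θ) = (8.225344, -32.990055)
θ=284°: h = r sin θ − e = -32.990055 − 5 = -37.990055
θ=284°: x = r cos θ + √(L² − h²) = 8.225344 + 165.700802 = 173.926146

θ=273°: 167.2564
θ=284°: 173.9261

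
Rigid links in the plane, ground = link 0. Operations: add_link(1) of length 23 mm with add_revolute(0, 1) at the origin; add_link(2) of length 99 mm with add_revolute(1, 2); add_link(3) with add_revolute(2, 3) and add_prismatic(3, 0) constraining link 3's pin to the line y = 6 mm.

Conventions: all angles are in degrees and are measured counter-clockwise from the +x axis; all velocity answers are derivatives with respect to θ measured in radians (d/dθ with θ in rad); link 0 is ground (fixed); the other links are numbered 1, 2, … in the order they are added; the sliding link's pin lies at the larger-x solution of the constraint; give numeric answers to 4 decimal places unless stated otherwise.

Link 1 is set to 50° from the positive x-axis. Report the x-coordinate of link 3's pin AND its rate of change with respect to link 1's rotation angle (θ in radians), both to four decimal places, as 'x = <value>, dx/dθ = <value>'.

geometry: r = 23 mm, L = 99 mm, e = 6 mm
crank pin P = (r cos θ, r sin θ) = (14.784115, 17.619022)
h = r sin θ − e = 17.619022 − 6 = 11.619022
x = r cos θ + √(L² − h²) = 14.784115 + 98.315809 = 113.099924
dx/dθ = −r sin θ − h·r cos θ/√(L² − h²) (θ in radians; h = 11.619022) = -19.366218

x = 113.0999, dx/dθ = -19.3662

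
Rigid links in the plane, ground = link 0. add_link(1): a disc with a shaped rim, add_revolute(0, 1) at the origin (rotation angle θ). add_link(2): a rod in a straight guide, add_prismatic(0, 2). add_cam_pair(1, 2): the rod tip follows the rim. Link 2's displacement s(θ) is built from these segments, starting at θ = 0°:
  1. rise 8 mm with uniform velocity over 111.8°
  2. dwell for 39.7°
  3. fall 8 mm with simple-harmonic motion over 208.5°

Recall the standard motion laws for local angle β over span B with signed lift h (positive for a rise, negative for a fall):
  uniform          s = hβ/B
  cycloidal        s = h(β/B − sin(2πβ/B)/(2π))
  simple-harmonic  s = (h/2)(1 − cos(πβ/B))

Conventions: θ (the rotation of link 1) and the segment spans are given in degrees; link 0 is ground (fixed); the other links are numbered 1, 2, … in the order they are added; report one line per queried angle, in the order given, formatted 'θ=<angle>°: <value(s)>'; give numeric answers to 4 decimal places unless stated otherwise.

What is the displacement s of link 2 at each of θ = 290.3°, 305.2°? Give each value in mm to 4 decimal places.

segment 1 (0° to 111.8°, uniform, h = 8) is passed completely: s = 0.0000 + (8) = 8.0000
segment 2 (111.8° to 151.5°, dwell): s unchanged at 8.0000
θ = 290.3° falls in segment 3 (151.5° to 360°, simple-harmonic, h = -8): β = 290.3 − 151.5 = 138.8°, B = 208.5°; Δs = -8/2·(1 − cos(π·0.6657)) = -5.9896; s = 8.0000 − 5.9896 = 2.0104
θ = 305.2° falls in segment 3 (151.5° to 360°, simple-harmonic, h = -8): β = 305.2 − 151.5 = 153.7°, B = 208.5°; Δs = -8/2·(1 − cos(π·0.7372)) = -6.7122; s = 8.0000 − 6.7122 = 1.2878

θ=290.3°: 2.0104
θ=305.2°: 1.2878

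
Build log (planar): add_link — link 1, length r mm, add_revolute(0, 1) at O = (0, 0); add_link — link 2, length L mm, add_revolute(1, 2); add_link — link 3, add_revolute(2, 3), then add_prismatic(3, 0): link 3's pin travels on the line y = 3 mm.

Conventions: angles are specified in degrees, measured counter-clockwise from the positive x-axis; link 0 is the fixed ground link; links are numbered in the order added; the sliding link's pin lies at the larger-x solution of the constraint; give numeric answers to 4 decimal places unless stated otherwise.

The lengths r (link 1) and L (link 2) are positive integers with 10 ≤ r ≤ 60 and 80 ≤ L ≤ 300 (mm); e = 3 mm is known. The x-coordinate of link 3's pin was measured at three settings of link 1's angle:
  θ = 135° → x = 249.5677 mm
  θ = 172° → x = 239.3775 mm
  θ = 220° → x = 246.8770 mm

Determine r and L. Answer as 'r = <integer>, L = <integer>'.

constraint per measurement: (x − r cos θ)² + (r sin θ − e)² = L²
subtracting the θ₁ and θ₂ equations cancels the r² and L² terms:
r = (x₁² − x₂²) / (2[(x₁cos θ₁ + e sin θ₁) − (x₂cos θ₂ + e sin θ₂)]) = 40.0000 → r = 40
L² = (x₁ − r cos θ₁)² + (r sin θ₁ − e)² = 77841.0123 → L = 279.0000 → L = 279
check at θ₃=220°: x = 246.8770 (printed 246.8770) ✓

r = 40, L = 279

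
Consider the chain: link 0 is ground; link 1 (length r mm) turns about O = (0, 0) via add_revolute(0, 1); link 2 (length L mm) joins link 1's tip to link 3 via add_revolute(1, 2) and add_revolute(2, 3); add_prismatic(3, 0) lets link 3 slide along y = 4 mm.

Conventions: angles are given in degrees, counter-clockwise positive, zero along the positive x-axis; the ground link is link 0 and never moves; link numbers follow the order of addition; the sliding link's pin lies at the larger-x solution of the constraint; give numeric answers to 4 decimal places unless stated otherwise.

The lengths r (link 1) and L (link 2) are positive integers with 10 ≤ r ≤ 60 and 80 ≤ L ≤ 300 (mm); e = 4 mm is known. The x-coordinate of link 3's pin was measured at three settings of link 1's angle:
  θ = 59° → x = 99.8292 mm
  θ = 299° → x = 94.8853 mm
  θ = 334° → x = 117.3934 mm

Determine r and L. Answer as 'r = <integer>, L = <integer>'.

constraint per measurement: (x − r cos θ)² + (r sin θ − e)² = L²
subtracting the θ₁ and θ₂ equations cancels the r² and L² terms:
r = (x₁² − x₂²) / (2[(x₁cos θ₁ + e sin θ₁) − (x₂cos θ₂ + e sin θ₂)]) = 38.9999 → r = 39
L² = (x₁ − r cos θ₁)² + (r sin θ₁ − e)² = 7224.9975 → L = 85.0000 → L = 85
check at θ₃=334°: x = 117.3934 (printed 117.3934) ✓

r = 39, L = 85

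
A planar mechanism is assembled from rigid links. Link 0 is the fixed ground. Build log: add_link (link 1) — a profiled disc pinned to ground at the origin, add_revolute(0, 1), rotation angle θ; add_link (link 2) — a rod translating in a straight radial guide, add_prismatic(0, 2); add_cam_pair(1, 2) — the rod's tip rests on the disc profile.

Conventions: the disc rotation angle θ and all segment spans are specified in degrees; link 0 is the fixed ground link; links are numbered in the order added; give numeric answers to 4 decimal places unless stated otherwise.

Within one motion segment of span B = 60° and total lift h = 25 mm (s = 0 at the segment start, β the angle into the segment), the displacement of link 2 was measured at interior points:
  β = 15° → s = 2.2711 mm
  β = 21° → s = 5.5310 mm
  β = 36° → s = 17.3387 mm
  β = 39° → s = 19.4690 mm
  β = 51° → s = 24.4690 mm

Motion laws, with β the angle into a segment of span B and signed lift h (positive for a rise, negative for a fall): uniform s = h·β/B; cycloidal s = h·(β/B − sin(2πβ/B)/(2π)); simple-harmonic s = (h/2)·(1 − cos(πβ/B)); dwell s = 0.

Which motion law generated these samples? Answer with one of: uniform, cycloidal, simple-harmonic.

candidates at β/B = r: uniform s = h·r (linear in β); cycloidal s = h·(r − sin(2πr)/(2π)); simple-harmonic s = (h/2)(1 − cos(πr))
β=15°: printed 2.2711 | uniform 6.2500, cycloidal 2.2711, simple-harmonic 3.6612
β=21°: printed 5.5310 | uniform 8.7500, cycloidal 5.5310, simple-harmonic 6.8251
β=36°: printed 17.3387 | uniform 15.0000, cycloidal 17.3387, simple-harmonic 16.3627
β=39°: printed 19.4690 | uniform 16.2500, cycloidal 19.4690, simple-harmonic 18.1749
β=51°: printed 24.4690 | uniform 21.2500, cycloidal 24.4690, simple-harmonic 23.6376
only one law matches every sample → cycloidal

cycloidal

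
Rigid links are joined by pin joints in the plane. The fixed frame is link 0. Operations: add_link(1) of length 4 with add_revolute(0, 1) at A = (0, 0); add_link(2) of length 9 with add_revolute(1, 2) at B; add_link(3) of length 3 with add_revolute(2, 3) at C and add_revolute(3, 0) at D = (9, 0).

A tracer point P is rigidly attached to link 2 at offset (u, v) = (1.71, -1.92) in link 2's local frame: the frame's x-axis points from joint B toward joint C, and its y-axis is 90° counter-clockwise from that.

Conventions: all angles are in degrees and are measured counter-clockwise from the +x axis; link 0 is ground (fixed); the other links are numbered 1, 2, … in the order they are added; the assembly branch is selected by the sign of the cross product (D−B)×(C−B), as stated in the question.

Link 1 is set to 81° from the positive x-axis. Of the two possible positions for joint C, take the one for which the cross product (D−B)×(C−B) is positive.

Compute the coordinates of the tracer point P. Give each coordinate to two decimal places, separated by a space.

A=(0,0), D=(9.00,0)
B = A + 4.00·(cos81°, sin81°) = (0.6257, 3.9508)
|BD| = 9.2594
circle(B,9.00) ∩ circle(D,3.00): a=8.5176, h=2.9068
  candidates: C₊=(9.5694,2.9455) cross=26.916; C₋=(7.0889,-2.3125) cross=-26.916
  branch + wants cross > 0 → take C=(9.5694,2.9455) (cross=26.916)
ex = (C−B)/|BC| = (0.9937,-0.1117); ey = (0.1117,0.9937)
P = B + 1.71·ex + -1.92·ey = (2.1106,1.8518)

2.11 1.85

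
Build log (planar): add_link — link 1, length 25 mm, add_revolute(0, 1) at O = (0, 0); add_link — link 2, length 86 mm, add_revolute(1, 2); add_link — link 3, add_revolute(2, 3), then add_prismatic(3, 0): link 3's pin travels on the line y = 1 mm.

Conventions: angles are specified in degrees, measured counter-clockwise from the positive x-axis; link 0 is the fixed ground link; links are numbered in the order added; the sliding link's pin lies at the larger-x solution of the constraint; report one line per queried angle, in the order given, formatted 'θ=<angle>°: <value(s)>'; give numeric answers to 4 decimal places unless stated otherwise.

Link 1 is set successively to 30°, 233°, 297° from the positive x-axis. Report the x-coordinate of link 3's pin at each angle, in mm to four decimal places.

geometry: r = 25 mm, L = 86 mm, e = 1 mm
θ=30°: crank pin P = (r cos θ, r sin θ) = (21.650635, 12.500000)
θ=30°: h = r sin θ − e = 12.500000 − 1 = 11.500000
θ=30°: x = r cos θ + √(L² − h²) = 21.650635 + 85.227636 = 106.878271
θ=233°: crank pin P = (r cos θ, r sin θ) = (-15.045376, -19.965888)
θ=233°: h = r sin θ − e = -19.965888 − 1 = -20.965888
θ=233°: x = r cos θ + √(L² − h²) = -15.045376 + 83.405225 = 68.359849
θ=297°: crank pin P = (r cos θ, r sin θ) = (11.349762, -22.275163)
θ=297°: h = r sin θ − e = -22.275163 − 1 = -23.275163
θ=297°: x = r cos θ + √(L² − h²) = 11.349762 + 82.790499 = 94.140262

θ=30°: 106.8783
θ=233°: 68.3598
θ=297°: 94.1403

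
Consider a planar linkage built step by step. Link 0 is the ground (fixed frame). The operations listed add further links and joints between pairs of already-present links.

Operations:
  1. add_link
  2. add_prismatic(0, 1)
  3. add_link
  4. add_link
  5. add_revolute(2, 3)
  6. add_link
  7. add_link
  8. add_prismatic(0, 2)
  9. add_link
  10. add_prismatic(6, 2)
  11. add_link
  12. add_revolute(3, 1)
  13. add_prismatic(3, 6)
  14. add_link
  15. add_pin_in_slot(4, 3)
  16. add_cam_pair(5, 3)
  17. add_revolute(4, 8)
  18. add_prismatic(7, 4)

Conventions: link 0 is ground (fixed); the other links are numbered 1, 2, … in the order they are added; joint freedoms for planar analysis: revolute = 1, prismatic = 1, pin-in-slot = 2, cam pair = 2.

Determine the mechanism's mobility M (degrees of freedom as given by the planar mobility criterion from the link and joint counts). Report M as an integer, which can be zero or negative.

link 0 = ground. State L|J1|J2 = 1|0|0
+link1  2|0|0
P(0,1) f=1→J1  2|1|0
+link2  3|1|0
+link3  4|1|0
R(2,3) f=1→J1  4|2|0
+link4  5|2|0
+link5  6|2|0
P(0,2) f=1→J1  6|3|0
+link6  7|3|0
P(6,2) f=1→J1  7|4|0
+link7  8|4|0
R(3,1) f=1→J1  8|5|0
P(3,6) f=1→J1  8|6|0
+link8  9|6|0
PS(4,3) f=2→J2  9|6|1
C(5,3) f=2→J2  9|6|2
R(4,8) f=1→J1  9|7|2
P(7,4) f=1→J1  9|8|2
M = 3(9−1)−2·8−2 = 24−16−2 = 6

M = 6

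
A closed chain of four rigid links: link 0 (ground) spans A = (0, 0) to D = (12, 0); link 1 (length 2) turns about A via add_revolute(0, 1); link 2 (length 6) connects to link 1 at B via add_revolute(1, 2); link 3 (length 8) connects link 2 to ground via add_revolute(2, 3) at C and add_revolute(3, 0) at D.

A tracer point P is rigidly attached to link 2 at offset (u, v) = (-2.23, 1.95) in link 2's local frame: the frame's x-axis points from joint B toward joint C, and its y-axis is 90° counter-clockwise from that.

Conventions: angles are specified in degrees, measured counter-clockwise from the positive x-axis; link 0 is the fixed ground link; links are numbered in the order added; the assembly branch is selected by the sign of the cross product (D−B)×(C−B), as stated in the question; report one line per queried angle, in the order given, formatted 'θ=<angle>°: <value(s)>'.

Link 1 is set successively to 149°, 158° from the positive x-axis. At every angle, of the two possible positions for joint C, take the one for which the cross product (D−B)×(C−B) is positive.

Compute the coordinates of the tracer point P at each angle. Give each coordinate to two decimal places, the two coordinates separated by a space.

A=(0,0), D=(12.00,0)
θ=149°: B = A + 2.00·(cos149°, sin149°) = (-1.7143, 1.0301)
θ=149°: |BD| = 13.7530
θ=149°: circle(B,6.00) ∩ circle(D,8.00): a=5.8585, h=1.2953
θ=149°:   candidates: C₊=(4.2247,1.8829) cross=17.814; C₋=(4.0307,-0.7004) cross=-17.814
θ=149°:   branch + wants cross > 0 → take C=(4.2247,1.8829) (cross=17.814)
θ=149°: ex = (C−B)/|BC| = (0.9898,0.1421); ey = (-0.1421,0.9898)
θ=149°: P = B + -2.23·ex + 1.95·ey = (-4.1989,2.6433)
θ=158°: B = A + 2.00·(cos158°, sin158°) = (-1.8544, 0.7492)
θ=158°: |BD| = 13.8746
θ=158°: circle(B,6.00) ∩ circle(D,8.00): a=5.9283, h=0.9250
θ=158°:   candidates: C₊=(4.1152,1.3528) cross=12.834; C₋=(4.0153,-0.4946) cross=-12.834
θ=158°:   branch + wants cross > 0 → take C=(4.1152,1.3528) (cross=12.834)
θ=158°: ex = (C−B)/|BC| = (0.9949,0.1006); ey = (-0.1006,0.9949)
θ=158°: P = B + -2.23·ex + 1.95·ey = (-4.2692,2.4650)

θ=149°: -4.20 2.64
θ=158°: -4.27 2.47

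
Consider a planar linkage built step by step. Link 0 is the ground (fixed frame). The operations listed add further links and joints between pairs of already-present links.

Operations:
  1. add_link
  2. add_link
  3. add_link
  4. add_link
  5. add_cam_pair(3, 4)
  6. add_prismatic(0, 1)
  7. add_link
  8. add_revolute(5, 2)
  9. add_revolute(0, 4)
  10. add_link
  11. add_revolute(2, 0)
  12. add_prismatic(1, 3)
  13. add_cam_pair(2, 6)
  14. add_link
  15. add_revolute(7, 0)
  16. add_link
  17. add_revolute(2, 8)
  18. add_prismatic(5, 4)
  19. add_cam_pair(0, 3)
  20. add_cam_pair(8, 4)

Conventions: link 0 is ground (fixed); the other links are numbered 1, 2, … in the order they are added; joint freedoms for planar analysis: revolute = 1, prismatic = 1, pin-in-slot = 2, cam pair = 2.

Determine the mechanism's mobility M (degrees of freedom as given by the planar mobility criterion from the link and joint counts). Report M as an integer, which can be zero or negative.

ground; <1,0,0>
#1 <2,0,0>
#2 <3,0,0>
#3 <4,0,0>
#4 <5,0,0>
C:3↔4 J2 <5,0,1>
P:0↔1 J1 <5,1,1>
#5 <6,1,1>
R:5↔2 J1 <6,2,1>
R:0↔4 J1 <6,3,1>
#6 <7,3,1>
R:2↔0 J1 <7,4,1>
P:1↔3 J1 <7,5,1>
C:2↔6 J2 <7,5,2>
#7 <8,5,2>
R:7↔0 J1 <8,6,2>
#8 <9,6,2>
R:2↔8 J1 <9,7,2>
P:5↔4 J1 <9,8,2>
C:0↔3 J2 <9,8,3>
C:8↔4 J2 <9,8,4>
3×8 − 2×8 − 1×4 = 4

M = 4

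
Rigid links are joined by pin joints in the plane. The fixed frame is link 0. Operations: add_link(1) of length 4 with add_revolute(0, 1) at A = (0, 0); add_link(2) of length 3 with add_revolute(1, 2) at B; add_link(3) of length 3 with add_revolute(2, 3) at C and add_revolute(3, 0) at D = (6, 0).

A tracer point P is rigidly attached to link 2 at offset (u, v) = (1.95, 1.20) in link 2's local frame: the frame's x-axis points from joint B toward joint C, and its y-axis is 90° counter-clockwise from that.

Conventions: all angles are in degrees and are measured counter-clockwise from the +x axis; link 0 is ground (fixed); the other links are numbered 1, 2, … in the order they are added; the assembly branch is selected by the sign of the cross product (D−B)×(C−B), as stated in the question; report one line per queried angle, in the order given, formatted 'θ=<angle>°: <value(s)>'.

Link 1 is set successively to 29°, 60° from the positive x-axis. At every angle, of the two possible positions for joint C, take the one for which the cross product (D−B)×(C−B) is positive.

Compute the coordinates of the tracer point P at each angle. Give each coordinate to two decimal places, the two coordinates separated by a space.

A=(0,0), D=(6.00,0)
θ=29°: B = A + 4.00·(cos29°, sin29°) = (3.4985, 1.9392)
θ=29°: |BD| = 3.1652
θ=29°: circle(B,3.00) ∩ circle(D,3.00): a=1.5826, h=2.5486
θ=29°:   candidates: C₊=(6.3107,2.9839) cross=8.067; C₋=(3.1877,-1.0446) cross=-8.067
θ=29°:   branch + wants cross > 0 → take C=(6.3107,2.9839) (cross=8.067)
θ=29°: ex = (C−B)/|BC| = (0.9374,0.3482); ey = (-0.3482,0.9374)
θ=29°: P = B + 1.95·ex + 1.20·ey = (4.9086,3.7431)
θ=60°: B = A + 4.00·(cos60°, sin60°) = (2.0000, 3.4641)
θ=60°: |BD| = 5.2915
θ=60°: circle(B,3.00) ∩ circle(D,3.00): a=2.6458, h=1.4142
θ=60°:   candidates: C₊=(4.9258,2.8011) cross=7.483; C₋=(3.0742,0.6630) cross=-7.483
θ=60°:   branch + wants cross > 0 → take C=(4.9258,2.8011) (cross=7.483)
θ=60°: ex = (C−B)/|BC| = (0.9753,-0.2210); ey = (0.2210,0.9753)
θ=60°: P = B + 1.95·ex + 1.20·ey = (4.1670,4.2035)

θ=29°: 4.91 3.74
θ=60°: 4.17 4.20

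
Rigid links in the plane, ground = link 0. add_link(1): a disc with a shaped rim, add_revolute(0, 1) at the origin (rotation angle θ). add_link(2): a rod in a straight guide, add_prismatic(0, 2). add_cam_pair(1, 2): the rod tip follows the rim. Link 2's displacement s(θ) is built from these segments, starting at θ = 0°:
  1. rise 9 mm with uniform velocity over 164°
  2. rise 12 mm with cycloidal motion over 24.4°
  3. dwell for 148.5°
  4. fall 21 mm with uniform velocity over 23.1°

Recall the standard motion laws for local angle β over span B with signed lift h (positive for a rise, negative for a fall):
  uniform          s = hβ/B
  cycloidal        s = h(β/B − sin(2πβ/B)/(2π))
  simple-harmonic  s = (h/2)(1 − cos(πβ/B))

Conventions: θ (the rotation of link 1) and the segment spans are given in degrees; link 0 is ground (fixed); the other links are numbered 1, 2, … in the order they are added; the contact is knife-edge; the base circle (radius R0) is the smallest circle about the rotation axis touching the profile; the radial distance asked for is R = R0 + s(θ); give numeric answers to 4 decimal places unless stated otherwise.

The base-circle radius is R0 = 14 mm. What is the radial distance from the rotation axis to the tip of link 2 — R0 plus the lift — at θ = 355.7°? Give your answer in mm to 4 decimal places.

segment 1 (0° to 164°, uniform, h = 9) is passed completely: s = 0.0000 + (9) = 9.0000
segment 2 (164° to 188.4°, cycloidal, h = 12) is passed completely: s = 9.0000 + (12) = 21.0000
segment 3 (188.4° to 336.9°, dwell): s unchanged at 21.0000
θ = 355.7° falls in segment 4 (336.9° to 360°, uniform, h = -21): β = 355.7 − 336.9 = 18.8°, B = 23.1°; Δs = -21·18.8/23.1 = -17.0909; s = 21.0000 − 17.0909 = 3.9091
R = R0 + s = 14 + 3.9091 = 17.9091

17.9091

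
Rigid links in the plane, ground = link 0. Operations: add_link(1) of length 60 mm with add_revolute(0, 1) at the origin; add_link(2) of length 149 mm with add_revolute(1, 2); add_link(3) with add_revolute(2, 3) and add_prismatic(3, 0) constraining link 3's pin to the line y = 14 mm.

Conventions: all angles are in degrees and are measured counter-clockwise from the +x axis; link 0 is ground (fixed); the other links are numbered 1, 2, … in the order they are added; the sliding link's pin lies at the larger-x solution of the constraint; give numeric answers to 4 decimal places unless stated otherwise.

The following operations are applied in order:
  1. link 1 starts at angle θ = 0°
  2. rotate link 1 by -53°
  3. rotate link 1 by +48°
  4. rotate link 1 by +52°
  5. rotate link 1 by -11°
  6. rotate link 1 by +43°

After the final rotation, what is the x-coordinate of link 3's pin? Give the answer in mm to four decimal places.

geometry: r = 60 mm, L = 149 mm, e = 14 mm; θ starts at 0°
rotate link 1 by -53°: θ ← 0° -53° = -53°
rotate link 1 by +48°: θ ← -53° +48° = -5°
rotate link 1 by +52°: θ ← -5° +52° = 47°
rotate link 1 by -11°: θ ← 47° -11° = 36°
rotate link 1 by +43°: θ ← 36° +43° = 79°
crank pin P = (r cos θ, r sin θ) = (11.448540, 58.897631)
h = r sin θ − e = 58.897631 − 14 = 44.897631
x = r cos θ + √(L² − h²) = 11.448540 + 142.074638 = 153.523178

153.5232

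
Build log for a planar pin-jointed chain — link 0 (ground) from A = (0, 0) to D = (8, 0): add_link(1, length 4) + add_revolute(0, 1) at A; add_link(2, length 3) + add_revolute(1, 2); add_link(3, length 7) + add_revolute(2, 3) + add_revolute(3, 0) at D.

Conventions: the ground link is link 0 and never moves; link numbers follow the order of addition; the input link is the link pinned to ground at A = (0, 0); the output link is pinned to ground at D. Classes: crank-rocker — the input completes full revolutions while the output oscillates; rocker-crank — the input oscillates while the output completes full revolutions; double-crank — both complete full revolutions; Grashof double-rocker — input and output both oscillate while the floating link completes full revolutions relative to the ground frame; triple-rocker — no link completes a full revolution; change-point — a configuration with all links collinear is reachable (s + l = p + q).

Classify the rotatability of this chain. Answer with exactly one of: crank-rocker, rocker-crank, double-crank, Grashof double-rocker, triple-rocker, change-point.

lengths: ground=8, input=4, coupler=3, output=7
sorted: s=3 (shortest), l=8 (longest), p+q=11
s + l = 11 vs p + q = 11
s + l = p + q → change-point (collinear configuration reachable)

change-point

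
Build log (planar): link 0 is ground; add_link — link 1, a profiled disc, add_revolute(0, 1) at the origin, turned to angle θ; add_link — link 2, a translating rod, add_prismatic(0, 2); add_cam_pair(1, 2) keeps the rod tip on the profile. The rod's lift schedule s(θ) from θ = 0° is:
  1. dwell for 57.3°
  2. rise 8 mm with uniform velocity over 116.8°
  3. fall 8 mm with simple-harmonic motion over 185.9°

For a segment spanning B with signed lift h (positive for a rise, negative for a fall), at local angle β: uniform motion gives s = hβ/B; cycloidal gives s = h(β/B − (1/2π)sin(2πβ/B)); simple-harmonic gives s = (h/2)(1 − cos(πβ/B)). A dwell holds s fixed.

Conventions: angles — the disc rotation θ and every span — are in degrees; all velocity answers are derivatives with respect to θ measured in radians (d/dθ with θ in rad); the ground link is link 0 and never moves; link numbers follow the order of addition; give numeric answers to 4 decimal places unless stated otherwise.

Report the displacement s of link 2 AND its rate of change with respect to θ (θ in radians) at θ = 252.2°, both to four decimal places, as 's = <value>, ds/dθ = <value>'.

seg 1 [0°–57.3°] dwell: s stays 0.0000
seg 2 [57.3°–174.1°] uniform, h=8: full span → s += 8 → s = 8.0000
seg 3 [174.1°–360°] simple-harmonic, h=-8: θ=252.2° here. β=78.1, B=185.9. -8/2·(1 − cos(π·0.4201)) = -3.0067 → s = 4.9933
velocity in seg [174.1°–360°] (simple-harmonic), θ in radians: β = 78.1° = 1.3631 rad, B = 185.9° = 3.2446 rad; ds/dθ = (πh/(2B)) sin(πβ/B) = (π·(-8)/(2·3.2446)) sin(π·0.4201) = -3.751729 mm/rad

s = 4.9933, ds/dθ = -3.7517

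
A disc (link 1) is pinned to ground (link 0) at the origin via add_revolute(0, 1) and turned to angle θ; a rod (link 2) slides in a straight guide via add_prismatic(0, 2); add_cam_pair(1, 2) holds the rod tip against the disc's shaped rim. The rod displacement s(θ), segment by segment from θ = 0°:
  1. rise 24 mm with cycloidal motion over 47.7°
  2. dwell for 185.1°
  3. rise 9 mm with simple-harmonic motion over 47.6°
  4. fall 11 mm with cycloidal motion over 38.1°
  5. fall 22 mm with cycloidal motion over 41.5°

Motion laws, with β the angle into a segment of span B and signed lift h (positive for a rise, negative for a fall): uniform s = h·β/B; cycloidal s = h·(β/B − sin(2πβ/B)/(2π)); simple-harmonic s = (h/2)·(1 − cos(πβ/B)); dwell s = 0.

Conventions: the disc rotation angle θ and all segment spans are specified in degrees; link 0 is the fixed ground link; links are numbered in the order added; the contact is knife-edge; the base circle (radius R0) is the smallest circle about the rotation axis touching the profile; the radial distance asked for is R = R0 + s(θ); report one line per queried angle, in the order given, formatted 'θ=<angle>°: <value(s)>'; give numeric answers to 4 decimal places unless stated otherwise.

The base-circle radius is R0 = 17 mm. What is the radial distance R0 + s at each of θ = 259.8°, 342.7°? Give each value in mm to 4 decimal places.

segment 1 (0° to 47.7°, cycloidal, h = 24) is passed completely: s = 0.0000 + (24) = 24.0000
segment 2 (47.7° to 232.8°, dwell): s unchanged at 24.0000
θ = 259.8° falls in segment 3 (232.8° to 280.4°, simple-harmonic, h = 9): β = 259.8 − 232.8 = 27°, B = 47.6°; Δs = 9/2·(1 − cos(π·0.5672)) = 5.4433; s = 24.0000 + 5.4433 = 29.4433
segment 3 (232.8° to 280.4°, simple-harmonic, h = 9) is passed completely: s = 24.0000 + (9) = 33.0000
segment 4 (280.4° to 318.5°, cycloidal, h = -11) is passed completely: s = 33.0000 + (-11) = 22.0000
θ = 342.7° falls in segment 5 (318.5° to 360°, cycloidal, h = -22): β = 342.7 − 318.5 = 24.2°, B = 41.5°; Δs = -22·(0.5831 − sin(2π·0.5831)/(2π)) = -14.5758; s = 22.0000 − 14.5758 = 7.4242
θ=259.8°: R = R0 + s = 17 + 29.4433 = 46.4433
θ=342.7°: R = R0 + s = 17 + 7.4242 = 24.4242

θ=259.8°: 46.4433
θ=342.7°: 24.4242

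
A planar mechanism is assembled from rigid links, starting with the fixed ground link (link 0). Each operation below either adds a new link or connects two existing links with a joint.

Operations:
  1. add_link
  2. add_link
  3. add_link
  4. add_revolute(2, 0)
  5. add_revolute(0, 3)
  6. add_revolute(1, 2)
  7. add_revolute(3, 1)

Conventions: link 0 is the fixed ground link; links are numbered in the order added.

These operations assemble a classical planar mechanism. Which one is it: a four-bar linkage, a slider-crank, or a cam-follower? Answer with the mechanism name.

links: 4 (incl. ground); joints: 4 revolute, 0 prismatic, 0 higher (cam) pair, forming one closed loop
4 links in a single 4R loop → four-bar linkage

four-bar linkage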